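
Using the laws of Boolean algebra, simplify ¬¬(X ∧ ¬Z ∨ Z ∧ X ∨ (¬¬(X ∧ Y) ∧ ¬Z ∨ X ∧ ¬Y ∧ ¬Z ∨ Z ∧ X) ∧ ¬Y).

¬¬(X ∧ ¬Z ∨ Z ∧ X ∨ (¬¬(X ∧ Y) ∧ ¬Z ∨ X ∧ ¬Y ∧ ¬Z ∨ Z ∧ X) ∧ ¬Y)
= ¬¬(X ∧ ¬Z ∨ Z ∧ X ∨ (X ∧ Y ∧ ¬Z ∨ X ∧ ¬Y ∧ ¬Z ∨ Z ∧ X) ∧ ¬Y)   (double negation)
= ¬¬(X ∧ ¬Z ∨ Z ∧ X ∨ ((X ∧ Y ∨ X ∧ ¬Y) ∧ ¬Z ∨ Z ∧ X) ∧ ¬Y)   (distribution)
= ¬¬(X ∧ ¬Z ∨ Z ∧ X ∨ (X ∧ ¬Z ∨ Z ∧ X) ∧ ¬Y)   (distribution)
= ¬¬(X ∧ ¬Z ∨ Z ∧ X)   (absorption)
= ¬¬X   (distribution)
= X   (double negation)

X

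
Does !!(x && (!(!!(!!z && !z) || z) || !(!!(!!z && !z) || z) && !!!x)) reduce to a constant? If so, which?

!!(x && (!(!!(!!z && !z) || z) || !(!!(!!z && !z) || z) && !!!x))
= !!(x && (!(!!(!!z && !z) || z) || !(!!(!!z && !z) || z) && !x))
= x && (!(!!(!!z && !z) || z) || !(!!(!!z && !z) || z) && !x)
= x && !(!!(!!z && !z) || z)
= x && !(!!z && !z || z)
= x && !(z && !z || z)
= x && !z
This depends on x, z, so it is not a constant.

no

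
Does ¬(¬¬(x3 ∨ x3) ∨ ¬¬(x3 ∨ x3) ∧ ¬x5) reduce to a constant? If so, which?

¬(¬¬(x3 ∨ x3) ∨ ¬¬(x3 ∨ x3) ∧ ¬x5)
= ¬¬¬(x3 ∨ x3)   [absorption]
= ¬¬¬x3   [idempotence]
= ¬x3   [double negation]
This depends on x3, so it is not a constant.

no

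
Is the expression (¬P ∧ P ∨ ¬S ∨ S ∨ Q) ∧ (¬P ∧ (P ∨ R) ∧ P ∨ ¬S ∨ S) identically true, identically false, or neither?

(¬P ∧ P ∨ ¬S ∨ S ∨ Q) ∧ (¬P ∧ (P ∨ R) ∧ P ∨ ¬S ∨ S)
= (¬P ∧ P ∨ ¬S ∨ S ∨ Q) ∧ (¬P ∧ P ∨ ¬S ∨ S)   [absorption]
= ¬P ∧ P ∨ ¬S ∨ S   [absorption]
= ¬S ∨ S   [complement / identity]
= True   [complement]

identically true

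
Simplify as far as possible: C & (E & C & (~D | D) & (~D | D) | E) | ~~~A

C & E | ~A

C & (E & C & (~D | D) & (~D | D) | E) | ~~~A
= C & (E & C & (~D | D) & (~D | D) | E) | ~A
= C & (E & C & (~D | D) | E) | ~A
= C & (E & C | E) | ~A
= C & E | ~A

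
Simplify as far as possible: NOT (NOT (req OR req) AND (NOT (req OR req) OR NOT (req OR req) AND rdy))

NOT (NOT (req OR req) AND (NOT (req OR req) OR NOT (req OR req) AND rdy))
= NOT (NOT (req OR req) AND NOT (req OR req))   [absorption]
= req OR req OR req OR req   [De Morgan]
= req OR req   [idempotence]
= req   [idempotence]

req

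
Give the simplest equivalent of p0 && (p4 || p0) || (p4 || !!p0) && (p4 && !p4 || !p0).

p0 && (p4 || p0) || (p4 || !!p0) && (p4 && !p4 || !p0)
= p0 && (p4 || p0) || (p4 || !!p0) && !p0   [complement / identity]
= p0 && (p4 || p0) || (p4 || p0) && !p0   [double negation]
= p4 || p0   [distribution]

p4 || p0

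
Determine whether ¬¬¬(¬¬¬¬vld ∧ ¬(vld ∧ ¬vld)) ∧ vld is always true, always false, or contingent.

¬¬¬(¬¬¬¬vld ∧ ¬(vld ∧ ¬vld)) ∧ vld
= ¬(¬¬¬¬vld ∧ ¬(vld ∧ ¬vld)) ∧ vld   [double negation]
= (¬¬¬vld ∨ vld ∧ ¬vld) ∧ vld   [De Morgan]
= (¬vld ∨ vld ∧ ¬vld) ∧ vld   [double negation]
= ¬vld ∧ vld   [complement / identity]
= False   [complement]

always false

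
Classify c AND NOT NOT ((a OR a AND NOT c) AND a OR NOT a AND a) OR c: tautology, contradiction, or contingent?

contingent

c AND NOT NOT ((a OR a AND NOT c) AND a OR NOT a AND a) OR c
= c AND ((a OR a AND NOT c) AND a OR NOT a AND a) OR c
= c AND (a AND a OR NOT a AND a) OR c
= c AND a OR c
= c
This depends on c, so it is not a constant.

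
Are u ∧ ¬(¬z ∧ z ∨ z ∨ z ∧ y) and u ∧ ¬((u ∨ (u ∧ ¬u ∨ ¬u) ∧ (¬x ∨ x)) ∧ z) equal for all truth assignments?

Yes

E1: u ∧ ¬(¬z ∧ z ∨ z ∨ z ∧ y)
    = u ∧ ¬(z ∨ z ∧ y)   [complement / identity]
    = u ∧ ¬z   [absorption]
E2: u ∧ ¬((u ∨ (u ∧ ¬u ∨ ¬u) ∧ (¬x ∨ x)) ∧ z)
    = u ∧ ¬((u ∨ u ∧ ¬u ∨ ¬u) ∧ z)   [complement / identity]
    = u ∧ ¬((u ∨ ¬u) ∧ z)   [complement / identity]
    = u ∧ ¬z   [complement / identity]
Both reduce to u ∧ ¬z, so they are equivalent.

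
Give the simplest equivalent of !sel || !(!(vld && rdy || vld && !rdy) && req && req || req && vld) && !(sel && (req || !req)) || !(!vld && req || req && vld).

!sel || !(!(vld && rdy || vld && !rdy) && req && req || req && vld) && !(sel && (req || !req)) || !(!vld && req || req && vld)
= !sel || !(!(vld && rdy || vld && !rdy) && req && req || req && vld) && !sel || !(!vld && req || req && vld)   — complement / identity
= !sel || !(!vld && req && req || req && vld) && !sel || !(!vld && req || req && vld)   — distribution
= !sel || !(!vld && req || req && vld) && !sel || !(!vld && req || req && vld)   — idempotence
= !sel || !(!vld && req || req && vld)   — absorption
= !sel || !req   — distribution

!sel || !req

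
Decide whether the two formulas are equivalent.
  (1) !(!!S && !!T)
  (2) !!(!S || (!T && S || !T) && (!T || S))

E1: !(!!S && !!T)
    = !S || !T   (De Morgan)
E2: !!(!S || (!T && S || !T) && (!T || S))
    = !S || (!T && S || !T) && (!T || S)   (double negation)
    = !S || !T && (!T || S)   (absorption)
    = !S || !T   (absorption)
Both reduce to !S || !T, so they are equivalent.

Yes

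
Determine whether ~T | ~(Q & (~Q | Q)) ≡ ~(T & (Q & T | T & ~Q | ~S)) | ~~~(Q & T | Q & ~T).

E1: ~T | ~(Q & (~Q | Q))
    = ~T | ~Q   (complement / identity)
E2: ~(T & (Q & T | T & ~Q | ~S)) | ~~~(Q & T | Q & ~T)
    = ~(T & (Q & T | T & ~Q | ~S)) | ~~~Q   (distribution)
    = ~(T & (T | ~S)) | ~~~Q   (distribution)
    = ~(T & (T | ~S)) | ~Q   (double negation)
    = ~T | ~Q   (absorption)
Both reduce to ~T | ~Q, so they are equivalent.

Yes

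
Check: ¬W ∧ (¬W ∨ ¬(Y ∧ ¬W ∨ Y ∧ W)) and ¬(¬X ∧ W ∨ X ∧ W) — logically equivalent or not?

E1: ¬W ∧ (¬W ∨ ¬(Y ∧ ¬W ∨ Y ∧ W))
    = ¬W ∧ (¬W ∨ ¬Y)   (distribution)
    = ¬W   (absorption)
E2: ¬(¬X ∧ W ∨ X ∧ W)
    = ¬W   (distribution)
Both reduce to ¬W, so they are equivalent.

Yes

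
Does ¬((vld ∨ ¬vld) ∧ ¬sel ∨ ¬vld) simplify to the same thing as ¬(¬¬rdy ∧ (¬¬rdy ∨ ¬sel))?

E1: ¬((vld ∨ ¬vld) ∧ ¬sel ∨ ¬vld)
    = ¬(¬sel ∨ ¬vld)   [complement / identity]
    = sel ∧ vld   [De Morgan]
E2: ¬(¬¬rdy ∧ (¬¬rdy ∨ ¬sel))
    = ¬¬¬rdy   [absorption]
    = ¬rdy   [double negation]
These differ: at rdy=0, sel=0, vld=0, E1 = 0 but E2 = 1.

No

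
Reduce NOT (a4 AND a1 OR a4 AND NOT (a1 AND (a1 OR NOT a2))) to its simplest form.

NOT a4

NOT (a4 AND a1 OR a4 AND NOT (a1 AND (a1 OR NOT a2)))
= NOT (a4 AND a1 OR a4 AND NOT a1)   (absorption)
= NOT a4   (distribution)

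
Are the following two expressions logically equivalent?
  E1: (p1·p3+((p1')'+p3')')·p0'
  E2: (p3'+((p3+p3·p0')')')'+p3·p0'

E1: (p1·p3+((p1')'+p3')')·p0'
    = (p1·p3+p1'·p3)·p0'   (De Morgan)
    = p3·p0'   (distribution)
E2: (p3'+((p3+p3·p0')')')'+p3·p0'
    = (p3'+(p3')')'+p3·p0'   (absorption)
    = p3·p3'+p3·p0'   (De Morgan)
    = p3·p0'   (complement / identity)
Both reduce to p3·p0', so they are equivalent.

Yes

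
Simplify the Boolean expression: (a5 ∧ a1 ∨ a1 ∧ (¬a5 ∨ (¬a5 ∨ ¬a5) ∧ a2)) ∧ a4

(a5 ∧ a1 ∨ a1 ∧ (¬a5 ∨ (¬a5 ∨ ¬a5) ∧ a2)) ∧ a4
= (a5 ∧ a1 ∨ a1 ∧ (¬a5 ∨ ¬a5 ∧ a2)) ∧ a4
= (a5 ∧ a1 ∨ a1 ∧ ¬a5) ∧ a4
= a1 ∧ a4

a1 ∧ a4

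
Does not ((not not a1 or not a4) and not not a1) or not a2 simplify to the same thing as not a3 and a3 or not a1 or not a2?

Yes

E1: not ((not not a1 or not a4) and not not a1) or not a2
    = not not not a1 or not a2
    = not a1 or not a2
E2: not a3 and a3 or not a1 or not a2
    = not a1 or not a2
Both reduce to not a1 or not a2, so they are equivalent.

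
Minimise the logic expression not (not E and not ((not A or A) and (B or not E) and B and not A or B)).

E or B

not (not E and not ((not A or A) and (B or not E) and B and not A or B))
= not (not E and not ((not A or A) and B and not A or B))   (absorption)
= E or (not A or A) and B and not A or B   (De Morgan)
= E or B and not A or B   (complement / identity)
= E or B   (absorption)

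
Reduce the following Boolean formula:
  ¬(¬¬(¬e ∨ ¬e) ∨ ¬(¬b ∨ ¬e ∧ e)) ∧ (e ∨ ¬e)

e ∧ ¬b

¬(¬¬(¬e ∨ ¬e) ∨ ¬(¬b ∨ ¬e ∧ e)) ∧ (e ∨ ¬e)
= ¬(¬¬(¬e ∨ ¬e) ∨ ¬¬b) ∧ (e ∨ ¬e)   — complement / identity
= ¬(¬(e ∧ e) ∨ ¬¬b) ∧ (e ∨ ¬e)   — De Morgan
= ¬(¬(e ∧ e) ∨ ¬¬b)   — complement / identity
= e ∧ e ∧ ¬b   — De Morgan
= e ∧ ¬b   — idempotence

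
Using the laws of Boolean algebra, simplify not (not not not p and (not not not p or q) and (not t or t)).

p

not (not not not p and (not not not p or q) and (not t or t))
= not (not not not p and (not not not p or q))
= not not not not p
= not not p
= p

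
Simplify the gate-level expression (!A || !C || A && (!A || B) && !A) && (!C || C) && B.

(!A || !C) && B

(!A || !C || A && (!A || B) && !A) && (!C || C) && B
= (!A || !C || A && (!A || B) && !A) && B   — complement / identity
= (!A || !C || A && !A) && B   — absorption
= (!A || !C) && B   — complement / identity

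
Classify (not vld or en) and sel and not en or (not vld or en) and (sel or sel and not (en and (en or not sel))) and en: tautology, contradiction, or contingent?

(not vld or en) and sel and not en or (not vld or en) and (sel or sel and not (en and (en or not sel))) and en
= (not vld or en) and sel and not en or (not vld or en) and (sel or sel and not en) and en
= (not vld or en) and sel and not en or (not vld or en) and sel and en
= (not vld or en) and sel
This depends on en, sel, vld, so it is not a constant.

contingent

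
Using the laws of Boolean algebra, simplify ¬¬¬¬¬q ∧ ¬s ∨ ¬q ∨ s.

¬¬¬¬¬q ∧ ¬s ∨ ¬q ∨ s
= ¬¬¬q ∧ ¬s ∨ ¬q ∨ s   (double negation)
= ¬q ∧ ¬s ∨ ¬q ∨ s   (double negation)
= ¬q ∨ s   (absorption)

¬q ∨ s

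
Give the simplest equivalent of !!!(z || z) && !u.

!z && !u

!!!(z || z) && !u
= !!!z && !u   (idempotence)
= !z && !u   (double negation)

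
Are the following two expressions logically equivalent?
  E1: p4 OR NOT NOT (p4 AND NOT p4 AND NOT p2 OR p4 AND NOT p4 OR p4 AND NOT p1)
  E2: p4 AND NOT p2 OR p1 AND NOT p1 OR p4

E1: p4 OR NOT NOT (p4 AND NOT p4 AND NOT p2 OR p4 AND NOT p4 OR p4 AND NOT p1)
    = p4 OR NOT NOT (p4 AND NOT p4 OR p4 AND NOT p1)   [absorption]
    = p4 OR p4 AND NOT p4 OR p4 AND NOT p1   [double negation]
    = p4 OR p4 AND NOT p1   [complement / identity]
    = p4   [absorption]
E2: p4 AND NOT p2 OR p1 AND NOT p1 OR p4
    = p4 AND NOT p2 OR p4   [complement / identity]
    = p4   [absorption]
Both reduce to p4, so they are equivalent.

Yes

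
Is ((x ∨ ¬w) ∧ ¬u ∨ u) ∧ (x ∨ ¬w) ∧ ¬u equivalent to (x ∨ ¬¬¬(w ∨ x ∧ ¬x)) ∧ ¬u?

Yes

E1: ((x ∨ ¬w) ∧ ¬u ∨ u) ∧ (x ∨ ¬w) ∧ ¬u
    = (x ∨ ¬w) ∧ ¬u
E2: (x ∨ ¬¬¬(w ∨ x ∧ ¬x)) ∧ ¬u
    = (x ∨ ¬(w ∨ x ∧ ¬x)) ∧ ¬u
    = (x ∨ ¬w) ∧ ¬u
Both reduce to (x ∨ ¬w) ∧ ¬u, so they are equivalent.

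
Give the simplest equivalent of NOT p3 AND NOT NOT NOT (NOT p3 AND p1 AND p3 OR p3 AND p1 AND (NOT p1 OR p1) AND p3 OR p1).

NOT p3 AND NOT NOT NOT (NOT p3 AND p1 AND p3 OR p3 AND p1 AND (NOT p1 OR p1) AND p3 OR p1)
= NOT p3 AND NOT NOT NOT (NOT p3 AND p1 AND p3 OR p3 AND p1 AND p3 OR p1)   (complement / identity)
= NOT p3 AND NOT NOT NOT (p1 AND p3 OR p1)   (distribution)
= NOT p3 AND NOT NOT NOT p1   (absorption)
= NOT p3 AND NOT p1   (double negation)

NOT p3 AND NOT p1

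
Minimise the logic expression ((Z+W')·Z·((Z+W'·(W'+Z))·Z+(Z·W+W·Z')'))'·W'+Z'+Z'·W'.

Z'

((Z+W')·Z·((Z+W'·(W'+Z))·Z+(Z·W+W·Z')'))'·W'+Z'+Z'·W'
= ((Z+W')·Z·((Z+W'·(W'+Z))·Z+W'))'·W'+Z'+Z'·W'   — distribution
= ((Z+W')·Z·((Z+W'·(W'+Z))·Z+W'))'·W'+Z'   — absorption
= ((Z+W')·Z·((Z+W')·Z+W'))'·W'+Z'   — absorption
= ((Z+W')·Z)'·W'+Z'   — absorption
= Z'·W'+Z'   — absorption
= Z'   — absorption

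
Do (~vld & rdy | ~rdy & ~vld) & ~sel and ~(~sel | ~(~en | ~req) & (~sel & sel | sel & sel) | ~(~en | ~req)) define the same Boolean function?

No

E1: (~vld & rdy | ~rdy & ~vld) & ~sel
    = ~vld & ~sel   [distribution]
E2: ~(~sel | ~(~en | ~req) & (~sel & sel | sel & sel) | ~(~en | ~req))
    = ~(~sel | ~(~en | ~req) & sel | ~(~en | ~req))   [distribution]
    = ~(~sel | ~(~en | ~req))   [absorption]
    = sel & (~en | ~req)   [De Morgan]
These differ: at en=0, rdy=0, req=0, sel=0, vld=0, E1 = 1 but E2 = 0.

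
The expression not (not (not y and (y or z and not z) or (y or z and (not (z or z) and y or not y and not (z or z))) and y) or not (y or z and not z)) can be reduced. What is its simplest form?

y

not (not (not y and (y or z and not z) or (y or z and (not (z or z) and y or not y and not (z or z))) and y) or not (y or z and not z))
= not (not (not y and (y or z and not z) or (y or z and not (z or z)) and y) or not (y or z and not z))
= not (not (not y and (y or z and not z) or (y or z and not z) and y) or not (y or z and not z))
= not (not (y or z and not z) or not (y or z and not z))
= not not (y or z and not z)
= not not y
= y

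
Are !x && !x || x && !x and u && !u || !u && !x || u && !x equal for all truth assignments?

E1: !x && !x || x && !x
    = !x   [distribution]
E2: u && !u || !u && !x || u && !x
    = !u && !x || u && !x   [complement / identity]
    = !x   [distribution]
Both reduce to !x, so they are equivalent.

Yes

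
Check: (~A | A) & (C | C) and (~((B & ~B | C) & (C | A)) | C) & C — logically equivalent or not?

Yes

E1: (~A | A) & (C | C)
    = C | C
    = C
E2: (~((B & ~B | C) & (C | A)) | C) & C
    = (~(C & (C | A)) | C) & C
    = (~C | C) & C
    = C
Both reduce to C, so they are equivalent.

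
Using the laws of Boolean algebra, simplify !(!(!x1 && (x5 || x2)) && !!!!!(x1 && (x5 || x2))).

!(!(!x1 && (x5 || x2)) && !!!!!(x1 && (x5 || x2)))
= !(!(!x1 && (x5 || x2)) && !!!(x1 && (x5 || x2)))   (double negation)
= !(!(!x1 && (x5 || x2)) && !(x1 && (x5 || x2)))   (double negation)
= !x1 && (x5 || x2) || x1 && (x5 || x2)   (De Morgan)
= x5 || x2   (distribution)

x5 || x2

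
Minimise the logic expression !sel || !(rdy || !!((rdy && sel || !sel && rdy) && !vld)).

!sel || !rdy

!sel || !(rdy || !!((rdy && sel || !sel && rdy) && !vld))
= !sel || !(rdy || !!(rdy && !vld))   [distribution]
= !sel || !(rdy || rdy && !vld)   [double negation]
= !sel || !rdy   [absorption]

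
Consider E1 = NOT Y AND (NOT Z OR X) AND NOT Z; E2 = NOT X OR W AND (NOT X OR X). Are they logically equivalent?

E1: NOT Y AND (NOT Z OR X) AND NOT Z
    = NOT Y AND NOT Z   — absorption
E2: NOT X OR W AND (NOT X OR X)
    = NOT X OR W   — complement / identity
These differ: at W=0, X=0, Y=1, Z=1, E1 = 0 but E2 = 1.

No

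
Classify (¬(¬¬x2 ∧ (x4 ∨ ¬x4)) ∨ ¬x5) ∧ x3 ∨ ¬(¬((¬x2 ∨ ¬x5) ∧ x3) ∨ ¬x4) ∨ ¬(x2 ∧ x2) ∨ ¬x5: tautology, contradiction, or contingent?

contingent

(¬(¬¬x2 ∧ (x4 ∨ ¬x4)) ∨ ¬x5) ∧ x3 ∨ ¬(¬((¬x2 ∨ ¬x5) ∧ x3) ∨ ¬x4) ∨ ¬(x2 ∧ x2) ∨ ¬x5
= (¬(¬¬x2 ∧ (x4 ∨ ¬x4)) ∨ ¬x5) ∧ x3 ∨ (¬x2 ∨ ¬x5) ∧ x3 ∧ x4 ∨ ¬(x2 ∧ x2) ∨ ¬x5   — De Morgan
= (¬¬¬x2 ∨ ¬x5) ∧ x3 ∨ (¬x2 ∨ ¬x5) ∧ x3 ∧ x4 ∨ ¬(x2 ∧ x2) ∨ ¬x5   — complement / identity
= (¬x2 ∨ ¬x5) ∧ x3 ∨ (¬x2 ∨ ¬x5) ∧ x3 ∧ x4 ∨ ¬(x2 ∧ x2) ∨ ¬x5   — double negation
= (¬x2 ∨ ¬x5) ∧ x3 ∨ (¬x2 ∨ ¬x5) ∧ x3 ∧ x4 ∨ ¬x2 ∨ ¬x5   — idempotence
= (¬x2 ∨ ¬x5) ∧ x3 ∨ ¬x2 ∨ ¬x5   — absorption
= ¬x2 ∨ ¬x5   — absorption
This depends on x2, x5, so it is not a constant.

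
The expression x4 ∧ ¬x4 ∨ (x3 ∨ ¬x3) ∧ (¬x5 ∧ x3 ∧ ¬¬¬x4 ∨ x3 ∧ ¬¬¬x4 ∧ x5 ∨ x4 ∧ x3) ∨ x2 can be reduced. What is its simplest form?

x3 ∨ x2

x4 ∧ ¬x4 ∨ (x3 ∨ ¬x3) ∧ (¬x5 ∧ x3 ∧ ¬¬¬x4 ∨ x3 ∧ ¬¬¬x4 ∧ x5 ∨ x4 ∧ x3) ∨ x2
= x4 ∧ ¬x4 ∨ (x3 ∨ ¬x3) ∧ (x3 ∧ ¬¬¬x4 ∨ x4 ∧ x3) ∨ x2   (distribution)
= x4 ∧ ¬x4 ∨ (x3 ∨ ¬x3) ∧ (x3 ∧ ¬x4 ∨ x4 ∧ x3) ∨ x2   (double negation)
= x4 ∧ ¬x4 ∨ x3 ∧ ¬x4 ∨ x4 ∧ x3 ∨ x2   (complement / identity)
= x4 ∧ ¬x4 ∨ x3 ∨ x2   (distribution)
= x3 ∨ x2   (complement / identity)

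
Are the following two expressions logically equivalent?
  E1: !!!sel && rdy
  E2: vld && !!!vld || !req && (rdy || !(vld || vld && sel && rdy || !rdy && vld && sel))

E1: !!!sel && rdy
    = !sel && rdy   (double negation)
E2: vld && !!!vld || !req && (rdy || !(vld || vld && sel && rdy || !rdy && vld && sel))
    = vld && !vld || !req && (rdy || !(vld || vld && sel && rdy || !rdy && vld && sel))   (double negation)
    = !req && (rdy || !(vld || vld && sel && rdy || !rdy && vld && sel))   (complement / identity)
    = !req && (rdy || !(vld || vld && sel))   (distribution)
    = !req && (rdy || !vld)   (absorption)
These differ: at rdy=1, req=1, sel=0, vld=0, E1 = 1 but E2 = 0.

No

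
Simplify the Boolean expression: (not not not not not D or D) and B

(not not not not not D or D) and B
= (not not not D or D) and B   (double negation)
= (not D or D) and B   (double negation)
= B   (complement / identity)

B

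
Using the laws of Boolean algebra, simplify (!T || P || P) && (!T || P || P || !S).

!T || P

(!T || P || P) && (!T || P || P || !S)
= !T || P || P   [absorption]
= !T || P   [idempotence]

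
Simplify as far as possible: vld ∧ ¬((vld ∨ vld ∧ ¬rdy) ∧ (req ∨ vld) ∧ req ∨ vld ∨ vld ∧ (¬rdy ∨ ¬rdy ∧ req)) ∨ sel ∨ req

vld ∧ ¬((vld ∨ vld ∧ ¬rdy) ∧ (req ∨ vld) ∧ req ∨ vld ∨ vld ∧ (¬rdy ∨ ¬rdy ∧ req)) ∨ sel ∨ req
= vld ∧ ¬((vld ∨ vld ∧ ¬rdy) ∧ (req ∨ vld) ∧ req ∨ vld ∨ vld ∧ ¬rdy) ∨ sel ∨ req   [absorption]
= vld ∧ ¬((vld ∨ vld ∧ ¬rdy) ∧ req ∨ vld ∨ vld ∧ ¬rdy) ∨ sel ∨ req   [absorption]
= vld ∧ ¬(vld ∨ vld ∧ ¬rdy) ∨ sel ∨ req   [absorption]
= vld ∧ ¬vld ∨ sel ∨ req   [absorption]
= sel ∨ req   [complement / identity]

sel ∨ req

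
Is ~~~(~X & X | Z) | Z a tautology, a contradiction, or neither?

tautology

~~~(~X & X | Z) | Z
= ~~~Z | Z   [complement / identity]
= ~Z | Z   [double negation]
= 1   [complement]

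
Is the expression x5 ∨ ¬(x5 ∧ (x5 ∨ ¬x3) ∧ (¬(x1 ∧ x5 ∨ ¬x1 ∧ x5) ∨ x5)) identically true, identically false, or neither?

x5 ∨ ¬(x5 ∧ (x5 ∨ ¬x3) ∧ (¬(x1 ∧ x5 ∨ ¬x1 ∧ x5) ∨ x5))
= x5 ∨ ¬(x5 ∧ (x5 ∨ ¬x3) ∧ (¬x5 ∨ x5))
= x5 ∨ ¬(x5 ∧ (x5 ∨ ¬x3))
= x5 ∨ ¬x5
= True

identically true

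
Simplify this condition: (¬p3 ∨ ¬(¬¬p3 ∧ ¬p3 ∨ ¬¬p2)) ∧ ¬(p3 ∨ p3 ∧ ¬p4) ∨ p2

¬p3 ∨ p2

(¬p3 ∨ ¬(¬¬p3 ∧ ¬p3 ∨ ¬¬p2)) ∧ ¬(p3 ∨ p3 ∧ ¬p4) ∨ p2
= (¬p3 ∨ ¬(p3 ∧ ¬p3 ∨ ¬¬p2)) ∧ ¬(p3 ∨ p3 ∧ ¬p4) ∨ p2   (double negation)
= (¬p3 ∨ ¬(p3 ∧ ¬p3 ∨ ¬¬p2)) ∧ ¬p3 ∨ p2   (absorption)
= (¬p3 ∨ ¬(p3 ∧ ¬p3 ∨ p2)) ∧ ¬p3 ∨ p2   (double negation)
= (¬p3 ∨ ¬p2) ∧ ¬p3 ∨ p2   (complement / identity)
= ¬p3 ∨ p2   (absorption)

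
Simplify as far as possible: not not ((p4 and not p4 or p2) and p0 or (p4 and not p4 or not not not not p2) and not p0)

p2

not not ((p4 and not p4 or p2) and p0 or (p4 and not p4 or not not not not p2) and not p0)
= not not ((p4 and not p4 or p2) and p0 or (p4 and not p4 or not not p2) and not p0)   [double negation]
= not not ((p4 and not p4 or p2) and p0 or (p4 and not p4 or p2) and not p0)   [double negation]
= not not (p4 and not p4 or p2)   [distribution]
= not not p2   [complement / identity]
= p2   [double negation]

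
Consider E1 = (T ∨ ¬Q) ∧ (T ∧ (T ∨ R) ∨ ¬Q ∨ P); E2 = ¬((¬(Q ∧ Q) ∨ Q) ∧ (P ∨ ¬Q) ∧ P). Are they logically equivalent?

No

E1: (T ∨ ¬Q) ∧ (T ∧ (T ∨ R) ∨ ¬Q ∨ P)
    = (T ∨ ¬Q) ∧ (T ∨ ¬Q ∨ P)   [absorption]
    = T ∨ ¬Q   [absorption]
E2: ¬((¬(Q ∧ Q) ∨ Q) ∧ (P ∨ ¬Q) ∧ P)
    = ¬((¬(Q ∧ Q) ∨ Q) ∧ P)   [absorption]
    = ¬((¬Q ∨ Q) ∧ P)   [idempotence]
    = ¬P   [complement / identity]
These differ: at P=1, Q=0, R=0, T=0, E1 = 1 but E2 = 0.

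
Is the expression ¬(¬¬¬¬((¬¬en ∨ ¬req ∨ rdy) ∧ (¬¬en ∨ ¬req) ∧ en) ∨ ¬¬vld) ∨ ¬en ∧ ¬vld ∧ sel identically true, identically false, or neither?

¬(¬¬¬¬((¬¬en ∨ ¬req ∨ rdy) ∧ (¬¬en ∨ ¬req) ∧ en) ∨ ¬¬vld) ∨ ¬en ∧ ¬vld ∧ sel
= ¬(¬¬¬¬((¬¬en ∨ ¬req) ∧ en) ∨ ¬¬vld) ∨ ¬en ∧ ¬vld ∧ sel   [absorption]
= ¬(¬¬((¬¬en ∨ ¬req) ∧ en) ∨ ¬¬vld) ∨ ¬en ∧ ¬vld ∧ sel   [double negation]
= ¬(¬¬((en ∨ ¬req) ∧ en) ∨ ¬¬vld) ∨ ¬en ∧ ¬vld ∧ sel   [double negation]
= ¬((en ∨ ¬req) ∧ en) ∧ ¬vld ∨ ¬en ∧ ¬vld ∧ sel   [De Morgan]
= ¬en ∧ ¬vld ∨ ¬en ∧ ¬vld ∧ sel   [absorption]
= ¬en ∧ ¬vld   [absorption]
This depends on en, vld, so it is not a constant.

neither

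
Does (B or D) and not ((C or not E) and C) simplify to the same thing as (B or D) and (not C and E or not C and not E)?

Yes

E1: (B or D) and not ((C or not E) and C)
    = (B or D) and not C   — absorption
E2: (B or D) and (not C and E or not C and not E)
    = (B or D) and not C   — distribution
Both reduce to (B or D) and not C, so they are equivalent.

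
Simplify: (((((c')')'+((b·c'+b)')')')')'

c·b'

(((((c')')'+((b·c'+b)')')')')'
= (((c')')'+((b·c'+b)')')'   — double negation
= (c')'·(b·c'+b)'   — De Morgan
= (c')'·b'   — absorption
= c·b'   — double negation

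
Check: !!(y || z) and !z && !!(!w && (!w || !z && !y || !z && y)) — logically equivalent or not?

E1: !!(y || z)
    = y || z   — double negation
E2: !z && !!(!w && (!w || !z && !y || !z && y))
    = !z && !!(!w && (!w || !z))   — distribution
    = !z && !!!w   — absorption
    = !z && !w   — double negation
These differ: at w=1, y=1, z=1, E1 = 1 but E2 = 0.

No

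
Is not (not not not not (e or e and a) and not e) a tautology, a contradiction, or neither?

not (not not not not (e or e and a) and not e)
= not not not (e or e and a) or e   (De Morgan)
= not not not e or e   (absorption)
= not e or e   (double negation)
= True   (complement)

tautology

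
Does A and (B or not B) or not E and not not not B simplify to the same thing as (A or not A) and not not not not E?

No

E1: A and (B or not B) or not E and not not not B
    = A or not E and not not not B   [complement / identity]
    = A or not E and not B   [double negation]
E2: (A or not A) and not not not not E
    = (A or not A) and not not E   [double negation]
    = not not E   [complement / identity]
    = E   [double negation]
These differ: at A=0, B=0, E=0, E1 = 1 but E2 = 0.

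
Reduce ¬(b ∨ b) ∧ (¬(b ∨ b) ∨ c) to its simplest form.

¬(b ∨ b) ∧ (¬(b ∨ b) ∨ c)
= ¬(b ∨ b)   — absorption
= ¬b   — idempotence

¬b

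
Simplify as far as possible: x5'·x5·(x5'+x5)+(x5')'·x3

x5'·x5·(x5'+x5)+(x5')'·x3
= x5'·x5+(x5')'·x3
= x5'·x5+x5·x3
= x5·x3

x5·x3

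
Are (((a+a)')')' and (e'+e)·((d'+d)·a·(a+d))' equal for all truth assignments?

Yes

E1: (((a+a)')')'
    = (a+a)'   — double negation
    = a'   — idempotence
E2: (e'+e)·((d'+d)·a·(a+d))'
    = (e'+e)·((d'+d)·a)'   — absorption
    = ((d'+d)·a)'   — complement / identity
    = a'   — complement / identity
Both reduce to a', so they are equivalent.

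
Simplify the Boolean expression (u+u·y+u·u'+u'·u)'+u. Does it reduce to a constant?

(u+u·y+u·u'+u'·u)'+u
= (u+u·y+u'·u)'+u
= (u+u·y)'+u
= u'+u
= 1

1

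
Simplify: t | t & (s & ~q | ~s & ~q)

t | t & (s & ~q | ~s & ~q)
= t | t & ~q   [distribution]
= t   [absorption]

t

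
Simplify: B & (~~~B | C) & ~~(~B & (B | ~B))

0

B & (~~~B | C) & ~~(~B & (B | ~B))
= B & (~~~B | C) & ~~~B   (complement / identity)
= B & ~~~B   (absorption)
= B & ~B   (double negation)
= 0   (complement)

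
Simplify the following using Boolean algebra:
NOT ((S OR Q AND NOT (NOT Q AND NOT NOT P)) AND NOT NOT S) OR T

NOT S OR T

NOT ((S OR Q AND NOT (NOT Q AND NOT NOT P)) AND NOT NOT S) OR T
= NOT ((S OR Q AND NOT (NOT Q AND NOT NOT P)) AND S) OR T   (double negation)
= NOT ((S OR Q AND (Q OR NOT P)) AND S) OR T   (De Morgan)
= NOT ((S OR Q) AND S) OR T   (absorption)
= NOT S OR T   (absorption)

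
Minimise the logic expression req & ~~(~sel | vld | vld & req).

req & (~sel | vld)

req & ~~(~sel | vld | vld & req)
= req & ~~(~sel | vld)   — absorption
= req & (~sel | vld)   — double negation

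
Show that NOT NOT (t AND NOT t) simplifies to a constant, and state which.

NOT NOT (t AND NOT t)
= t AND NOT t   [double negation]
= FALSE   [complement]

FALSE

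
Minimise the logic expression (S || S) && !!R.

(S || S) && !!R
= (S || S) && R   (double negation)
= S && R   (idempotence)

S && R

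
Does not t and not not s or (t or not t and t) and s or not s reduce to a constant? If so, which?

not t and not not s or (t or not t and t) and s or not s
= not t and not not s or t and s or not s   (complement / identity)
= not t and s or t and s or not s   (double negation)
= s or not s   (distribution)
= True   (complement)

yes, True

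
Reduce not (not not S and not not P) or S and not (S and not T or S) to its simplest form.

not (not not S and not not P) or S and not (S and not T or S)
= not (not not S and not not P) or S and not S   (absorption)
= not S or not P or S and not S   (De Morgan)
= not S or not P   (complement / identity)

not S or not P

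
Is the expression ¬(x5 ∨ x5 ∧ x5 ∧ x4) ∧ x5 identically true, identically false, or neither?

¬(x5 ∨ x5 ∧ x5 ∧ x4) ∧ x5
= ¬(x5 ∨ x5 ∧ x4) ∧ x5
= ¬x5 ∧ x5
= False

identically false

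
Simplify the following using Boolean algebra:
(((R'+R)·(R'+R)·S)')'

(((R'+R)·(R'+R)·S)')'
= (((R'+R)·S)')'
= (R'+R)·S
= S

S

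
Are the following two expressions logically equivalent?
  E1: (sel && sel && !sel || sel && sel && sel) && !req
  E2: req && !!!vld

E1: (sel && sel && !sel || sel && sel && sel) && !req
    = sel && sel && !req   — distribution
    = sel && !req   — idempotence
E2: req && !!!vld
    = req && !vld   — double negation
These differ: at req=1, sel=1, vld=0, E1 = 0 but E2 = 1.

No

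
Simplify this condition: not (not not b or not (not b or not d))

not b

not (not not b or not (not b or not d))
= not b and (not b or not d)   (De Morgan)
= not b   (absorption)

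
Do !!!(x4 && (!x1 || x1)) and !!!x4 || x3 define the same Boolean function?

No

E1: !!!(x4 && (!x1 || x1))
    = !(x4 && (!x1 || x1))
    = !x4
E2: !!!x4 || x3
    = !x4 || x3
These differ: at x1=0, x3=1, x4=1, E1 = 0 but E2 = 1.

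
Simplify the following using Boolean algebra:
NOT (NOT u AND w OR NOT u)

NOT (NOT u AND w OR NOT u)
= NOT NOT u
= u

u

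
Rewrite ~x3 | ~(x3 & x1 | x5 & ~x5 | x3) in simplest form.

~x3 | ~(x3 & x1 | x5 & ~x5 | x3)
= ~x3 | ~(x3 & x1 | x3)   [complement / identity]
= ~x3 | ~x3   [absorption]
= ~x3   [idempotence]

~x3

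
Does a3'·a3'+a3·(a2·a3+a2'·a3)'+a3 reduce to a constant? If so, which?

yes, True

a3'·a3'+a3·(a2·a3+a2'·a3)'+a3
= a3'·a3'+a3·a3'+a3   — distribution
= a3'+a3   — distribution
= 1   — complement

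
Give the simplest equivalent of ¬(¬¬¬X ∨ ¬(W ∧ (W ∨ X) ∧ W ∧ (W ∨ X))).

¬(¬¬¬X ∨ ¬(W ∧ (W ∨ X) ∧ W ∧ (W ∨ X)))
= ¬(¬¬¬X ∨ ¬(W ∧ (W ∨ X)))   [idempotence]
= ¬(¬¬¬X ∨ ¬W)   [absorption]
= ¬¬X ∧ W   [De Morgan]
= X ∧ W   [double negation]

X ∧ W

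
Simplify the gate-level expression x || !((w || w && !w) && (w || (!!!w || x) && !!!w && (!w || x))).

x || !((w || w && !w) && (w || (!!!w || x) && !!!w && (!w || x)))
= x || !((w || w && !w) && (w || !!!w && (!w || x)))
= x || !(w && (w || !!!w && (!w || x)))
= x || !(w && (w || !w && (!w || x)))
= x || !(w && (w || !w))
= x || !w

x || !w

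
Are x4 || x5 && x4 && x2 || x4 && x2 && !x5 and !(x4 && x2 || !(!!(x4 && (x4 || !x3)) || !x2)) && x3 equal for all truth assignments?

No

E1: x4 || x5 && x4 && x2 || x4 && x2 && !x5
    = x4 || x4 && x2
    = x4
E2: !(x4 && x2 || !(!!(x4 && (x4 || !x3)) || !x2)) && x3
    = !(x4 && x2 || !(!!x4 || !x2)) && x3
    = !(x4 && x2 || !x4 && x2) && x3
    = !x2 && x3
These differ: at x2=0, x3=0, x4=1, x5=0, E1 = 1 but E2 = 0.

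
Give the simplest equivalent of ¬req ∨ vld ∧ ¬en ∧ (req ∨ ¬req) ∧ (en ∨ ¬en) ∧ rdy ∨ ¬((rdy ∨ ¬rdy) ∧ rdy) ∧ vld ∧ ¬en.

¬req ∨ vld ∧ ¬en ∧ (req ∨ ¬req) ∧ (en ∨ ¬en) ∧ rdy ∨ ¬((rdy ∨ ¬rdy) ∧ rdy) ∧ vld ∧ ¬en
= ¬req ∨ vld ∧ ¬en ∧ (req ∨ ¬req) ∧ rdy ∨ ¬((rdy ∨ ¬rdy) ∧ rdy) ∧ vld ∧ ¬en   (complement / identity)
= ¬req ∨ vld ∧ ¬en ∧ (req ∨ ¬req) ∧ rdy ∨ ¬rdy ∧ vld ∧ ¬en   (complement / identity)
= ¬req ∨ vld ∧ ¬en ∧ rdy ∨ ¬rdy ∧ vld ∧ ¬en   (complement / identity)
= ¬req ∨ vld ∧ ¬en   (distribution)

¬req ∨ vld ∧ ¬en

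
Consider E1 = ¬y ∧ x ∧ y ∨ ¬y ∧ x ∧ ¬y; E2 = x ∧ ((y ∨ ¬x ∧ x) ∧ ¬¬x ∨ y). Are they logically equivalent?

No

E1: ¬y ∧ x ∧ y ∨ ¬y ∧ x ∧ ¬y
    = ¬y ∧ x   [distribution]
E2: x ∧ ((y ∨ ¬x ∧ x) ∧ ¬¬x ∨ y)
    = x ∧ ((y ∨ ¬x ∧ x) ∧ x ∨ y)   [double negation]
    = x ∧ (y ∧ x ∨ y)   [complement / identity]
    = x ∧ y   [absorption]
These differ: at x=1, y=1, E1 = 0 but E2 = 1.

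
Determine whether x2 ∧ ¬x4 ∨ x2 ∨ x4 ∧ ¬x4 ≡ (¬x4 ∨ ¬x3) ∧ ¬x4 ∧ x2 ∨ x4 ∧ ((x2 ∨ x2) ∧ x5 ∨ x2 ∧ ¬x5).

E1: x2 ∧ ¬x4 ∨ x2 ∨ x4 ∧ ¬x4
    = x2 ∧ ¬x4 ∨ x2   (complement / identity)
    = x2   (absorption)
E2: (¬x4 ∨ ¬x3) ∧ ¬x4 ∧ x2 ∨ x4 ∧ ((x2 ∨ x2) ∧ x5 ∨ x2 ∧ ¬x5)
    = (¬x4 ∨ ¬x3) ∧ ¬x4 ∧ x2 ∨ x4 ∧ (x2 ∧ x5 ∨ x2 ∧ ¬x5)   (idempotence)
    = ¬x4 ∧ x2 ∨ x4 ∧ (x2 ∧ x5 ∨ x2 ∧ ¬x5)   (absorption)
    = ¬x4 ∧ x2 ∨ x4 ∧ x2   (distribution)
    = x2   (distribution)
Both reduce to x2, so they are equivalent.

Yes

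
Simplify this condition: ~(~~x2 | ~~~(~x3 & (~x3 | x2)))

~x2 & ~x3

~(~~x2 | ~~~(~x3 & (~x3 | x2)))
= ~(~~x2 | ~(~x3 & (~x3 | x2)))   [double negation]
= ~(~~x2 | ~~x3)   [absorption]
= ~x2 & ~x3   [De Morgan]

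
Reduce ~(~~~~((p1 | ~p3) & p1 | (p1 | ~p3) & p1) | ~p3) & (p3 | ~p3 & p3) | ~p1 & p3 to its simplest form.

~(~~~~((p1 | ~p3) & p1 | (p1 | ~p3) & p1) | ~p3) & (p3 | ~p3 & p3) | ~p1 & p3
= ~(~~~~((p1 | ~p3) & p1 | (p1 | ~p3) & p1) | ~p3) & p3 | ~p1 & p3
= ~(~~~~((p1 | ~p3) & p1) | ~p3) & p3 | ~p1 & p3
= ~(~~~~p1 | ~p3) & p3 | ~p1 & p3
= ~(~~p1 | ~p3) & p3 | ~p1 & p3
= ~p1 & p3 & p3 | ~p1 & p3
= ~p1 & p3

~p1 & p3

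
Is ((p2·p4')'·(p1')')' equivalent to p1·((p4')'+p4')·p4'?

E1: ((p2·p4')'·(p1')')'
    = p2·p4'+p1'
E2: p1·((p4')'+p4')·p4'
    = p1·(p4+p4')·p4'
    = p1·p4'
These differ: at p1=0, p2=1, p4=0, E1 = 1 but E2 = 0.

No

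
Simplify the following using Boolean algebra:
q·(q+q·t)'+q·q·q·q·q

q

q·(q+q·t)'+q·q·q·q·q
= q·(q+q·t)'+q·q·q   — idempotence
= q·q'+q·q·q   — absorption
= q·q'+q·q   — idempotence
= q   — distribution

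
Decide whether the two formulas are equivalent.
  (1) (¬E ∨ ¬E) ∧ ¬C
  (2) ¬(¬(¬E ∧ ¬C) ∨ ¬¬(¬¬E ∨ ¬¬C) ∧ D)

E1: (¬E ∨ ¬E) ∧ ¬C
    = ¬E ∧ ¬C
E2: ¬(¬(¬E ∧ ¬C) ∨ ¬¬(¬¬E ∨ ¬¬C) ∧ D)
    = ¬(¬(¬E ∧ ¬C) ∨ ¬(¬E ∧ ¬C) ∧ D)
    = ¬¬(¬E ∧ ¬C)
    = ¬E ∧ ¬C
Both reduce to ¬E ∧ ¬C, so they are equivalent.

Yes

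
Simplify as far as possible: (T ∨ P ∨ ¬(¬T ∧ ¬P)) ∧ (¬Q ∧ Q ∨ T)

T

(T ∨ P ∨ ¬(¬T ∧ ¬P)) ∧ (¬Q ∧ Q ∨ T)
= (T ∨ P ∨ ¬(¬T ∧ ¬P)) ∧ T   (complement / identity)
= (T ∨ P ∨ T ∨ P) ∧ T   (De Morgan)
= (T ∨ P) ∧ T   (idempotence)
= T   (absorption)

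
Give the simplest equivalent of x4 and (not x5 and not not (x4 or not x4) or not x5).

x4 and (not x5 and not not (x4 or not x4) or not x5)
= x4 and (not x5 and (x4 or not x4) or not x5)
= x4 and (not x5 or not x5)
= x4 and not x5

x4 and not x5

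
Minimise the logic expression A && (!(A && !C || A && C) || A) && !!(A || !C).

A && (!(A && !C || A && C) || A) && !!(A || !C)
= A && (!A || A) && !!(A || !C)   — distribution
= A && (!A || A) && (A || !C)   — double negation
= A && (A || !C)   — complement / identity
= A   — absorption

A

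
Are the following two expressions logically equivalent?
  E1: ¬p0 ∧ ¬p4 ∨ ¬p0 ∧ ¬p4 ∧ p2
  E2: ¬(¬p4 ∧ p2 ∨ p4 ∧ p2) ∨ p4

E1: ¬p0 ∧ ¬p4 ∨ ¬p0 ∧ ¬p4 ∧ p2
    = ¬p0 ∧ ¬p4   — absorption
E2: ¬(¬p4 ∧ p2 ∨ p4 ∧ p2) ∨ p4
    = ¬p2 ∨ p4   — distribution
These differ: at p0=1, p2=0, p4=1, E1 = 0 but E2 = 1.

No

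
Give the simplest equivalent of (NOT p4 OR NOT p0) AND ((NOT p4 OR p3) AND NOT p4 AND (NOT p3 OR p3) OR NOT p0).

NOT p4 OR NOT p0

(NOT p4 OR NOT p0) AND ((NOT p4 OR p3) AND NOT p4 AND (NOT p3 OR p3) OR NOT p0)
= (NOT p4 OR NOT p0) AND ((NOT p4 OR p3) AND NOT p4 OR NOT p0)   — complement / identity
= (NOT p4 OR NOT p0) AND (NOT p4 OR NOT p0)   — absorption
= NOT p4 OR NOT p0   — idempotence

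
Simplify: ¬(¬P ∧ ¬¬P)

¬(¬P ∧ ¬¬P)
= P ∨ ¬P
= True

True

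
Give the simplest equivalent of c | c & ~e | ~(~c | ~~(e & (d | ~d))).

c | c & ~e | ~(~c | ~~(e & (d | ~d)))
= c | c & ~e | c & ~(e & (d | ~d))
= c | c & ~(e & (d | ~d))
= c | c & ~e
= c

c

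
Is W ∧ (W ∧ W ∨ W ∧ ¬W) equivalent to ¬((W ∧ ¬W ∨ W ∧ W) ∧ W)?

E1: W ∧ (W ∧ W ∨ W ∧ ¬W)
    = W ∧ W
    = W
E2: ¬((W ∧ ¬W ∨ W ∧ W) ∧ W)
    = ¬(W ∧ W)
    = ¬W
These differ: at W=0, E1 = 0 but E2 = 1.

No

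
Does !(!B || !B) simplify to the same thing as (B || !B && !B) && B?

E1: !(!B || !B)
    = B && B
    = B
E2: (B || !B && !B) && B
    = (B || !B) && B
    = B
Both reduce to B, so they are equivalent.

Yes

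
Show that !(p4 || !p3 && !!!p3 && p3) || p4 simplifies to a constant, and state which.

true

!(p4 || !p3 && !!!p3 && p3) || p4
= !(p4 || !p3 && !p3 && p3) || p4   [double negation]
= !(p4 || !p3 && p3) || p4   [idempotence]
= !p4 || p4   [complement / identity]
= true   [complement]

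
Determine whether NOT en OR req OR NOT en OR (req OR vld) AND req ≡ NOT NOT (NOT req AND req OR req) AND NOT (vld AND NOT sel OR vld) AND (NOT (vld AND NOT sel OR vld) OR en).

No

E1: NOT en OR req OR NOT en OR (req OR vld) AND req
    = NOT en OR req OR NOT en OR req   (absorption)
    = NOT en OR req   (idempotence)
E2: NOT NOT (NOT req AND req OR req) AND NOT (vld AND NOT sel OR vld) AND (NOT (vld AND NOT sel OR vld) OR en)
    = NOT NOT (NOT req AND req OR req) AND NOT (vld AND NOT sel OR vld)   (absorption)
    = (NOT req AND req OR req) AND NOT (vld AND NOT sel OR vld)   (double negation)
    = (NOT req AND req OR req) AND NOT vld   (absorption)
    = req AND NOT vld   (complement / identity)
These differ: at en=0, req=0, sel=0, vld=1, E1 = 1 but E2 = 0.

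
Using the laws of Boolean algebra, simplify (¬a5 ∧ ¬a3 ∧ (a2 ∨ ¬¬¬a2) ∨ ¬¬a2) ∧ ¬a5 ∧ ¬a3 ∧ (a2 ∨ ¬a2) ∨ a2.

¬a5 ∧ ¬a3 ∨ a2

(¬a5 ∧ ¬a3 ∧ (a2 ∨ ¬¬¬a2) ∨ ¬¬a2) ∧ ¬a5 ∧ ¬a3 ∧ (a2 ∨ ¬a2) ∨ a2
= (¬a5 ∧ ¬a3 ∧ (a2 ∨ ¬a2) ∨ ¬¬a2) ∧ ¬a5 ∧ ¬a3 ∧ (a2 ∨ ¬a2) ∨ a2   (double negation)
= (¬a5 ∧ ¬a3 ∧ (a2 ∨ ¬a2) ∨ a2) ∧ ¬a5 ∧ ¬a3 ∧ (a2 ∨ ¬a2) ∨ a2   (double negation)
= ¬a5 ∧ ¬a3 ∧ (a2 ∨ ¬a2) ∨ a2   (absorption)
= ¬a5 ∧ ¬a3 ∨ a2   (complement / identity)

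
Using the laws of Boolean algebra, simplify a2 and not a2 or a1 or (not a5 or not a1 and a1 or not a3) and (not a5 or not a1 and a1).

a2 and not a2 or a1 or (not a5 or not a1 and a1 or not a3) and (not a5 or not a1 and a1)
= a1 or (not a5 or not a1 and a1 or not a3) and (not a5 or not a1 and a1)
= a1 or not a5 or not a1 and a1
= a1 or not a5

a1 or not a5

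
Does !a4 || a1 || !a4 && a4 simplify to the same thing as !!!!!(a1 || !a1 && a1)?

E1: !a4 || a1 || !a4 && a4
    = !a4 || a1
E2: !!!!!(a1 || !a1 && a1)
    = !!!(a1 || !a1 && a1)
    = !(a1 || !a1 && a1)
    = !a1
These differ: at a1=1, a4=1, E1 = 1 but E2 = 0.

No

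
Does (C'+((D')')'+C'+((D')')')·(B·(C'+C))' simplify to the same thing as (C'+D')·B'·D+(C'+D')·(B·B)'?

Yes

E1: (C'+((D')')'+C'+((D')')')·(B·(C'+C))'
    = (C'+((D')')'+C'+((D')')')·B'   — complement / identity
    = (C'+((D')')')·B'   — idempotence
    = (C'+D')·B'   — double negation
E2: (C'+D')·B'·D+(C'+D')·(B·B)'
    = (C'+D')·B'·D+(C'+D')·B'   — idempotence
    = (C'+D')·B'   — absorption
Both reduce to (C'+D')·B', so they are equivalent.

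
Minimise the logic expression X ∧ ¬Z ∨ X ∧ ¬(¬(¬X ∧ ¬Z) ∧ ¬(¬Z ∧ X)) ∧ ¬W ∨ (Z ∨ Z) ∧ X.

X

X ∧ ¬Z ∨ X ∧ ¬(¬(¬X ∧ ¬Z) ∧ ¬(¬Z ∧ X)) ∧ ¬W ∨ (Z ∨ Z) ∧ X
= X ∧ ¬Z ∨ X ∧ ¬(¬(¬X ∧ ¬Z) ∧ ¬(¬Z ∧ X)) ∧ ¬W ∨ Z ∧ X   — idempotence
= X ∧ ¬Z ∨ X ∧ (¬X ∧ ¬Z ∨ ¬Z ∧ X) ∧ ¬W ∨ Z ∧ X   — De Morgan
= X ∧ ¬Z ∨ X ∧ ¬Z ∧ ¬W ∨ Z ∧ X   — distribution
= X ∧ ¬Z ∨ Z ∧ X   — absorption
= X   — distribution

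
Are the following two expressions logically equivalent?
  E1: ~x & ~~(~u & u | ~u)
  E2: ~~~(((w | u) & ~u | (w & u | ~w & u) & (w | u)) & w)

No

E1: ~x & ~~(~u & u | ~u)
    = ~x & ~~~u   [complement / identity]
    = ~x & ~u   [double negation]
E2: ~~~(((w | u) & ~u | (w & u | ~w & u) & (w | u)) & w)
    = ~~~(((w | u) & ~u | u & (w | u)) & w)   [distribution]
    = ~~~((w | u) & w)   [distribution]
    = ~~~w   [absorption]
    = ~w   [double negation]
These differ: at u=0, w=0, x=1, E1 = 0 but E2 = 1.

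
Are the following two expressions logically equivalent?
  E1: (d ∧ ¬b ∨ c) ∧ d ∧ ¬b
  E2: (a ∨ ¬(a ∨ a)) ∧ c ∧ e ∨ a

E1: (d ∧ ¬b ∨ c) ∧ d ∧ ¬b
    = d ∧ ¬b   (absorption)
E2: (a ∨ ¬(a ∨ a)) ∧ c ∧ e ∨ a
    = (a ∨ ¬a) ∧ c ∧ e ∨ a   (idempotence)
    = c ∧ e ∨ a   (complement / identity)
These differ: at a=1, b=0, c=1, d=0, e=1, E1 = 0 but E2 = 1.

No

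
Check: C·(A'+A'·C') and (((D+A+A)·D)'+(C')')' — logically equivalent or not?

E1: C·(A'+A'·C')
    = C·A'   (absorption)
E2: (((D+A+A)·D)'+(C')')'
    = (((D+A)·D)'+(C')')'   (idempotence)
    = (D'+(C')')'   (absorption)
    = D·C'   (De Morgan)
These differ: at A=0, C=0, D=1, E1 = 0 but E2 = 1.

No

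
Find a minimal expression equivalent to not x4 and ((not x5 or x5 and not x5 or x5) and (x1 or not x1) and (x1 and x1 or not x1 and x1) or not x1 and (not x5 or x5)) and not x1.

not x4 and not x1

not x4 and ((not x5 or x5 and not x5 or x5) and (x1 or not x1) and (x1 and x1 or not x1 and x1) or not x1 and (not x5 or x5)) and not x1
= not x4 and ((not x5 or x5) and (x1 or not x1) and (x1 and x1 or not x1 and x1) or not x1 and (not x5 or x5)) and not x1   — complement / identity
= not x4 and ((not x5 or x5) and (x1 or not x1) and x1 or not x1 and (not x5 or x5)) and not x1   — distribution
= not x4 and ((not x5 or x5) and x1 or not x1 and (not x5 or x5)) and not x1   — complement / identity
= not x4 and (not x5 or x5) and not x1   — distribution
= not x4 and not x1   — complement / identity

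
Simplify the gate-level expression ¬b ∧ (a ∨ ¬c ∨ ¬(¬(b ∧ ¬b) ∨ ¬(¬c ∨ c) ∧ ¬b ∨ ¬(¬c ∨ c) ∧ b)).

¬b ∧ (a ∨ ¬c ∨ ¬(¬(b ∧ ¬b) ∨ ¬(¬c ∨ c) ∧ ¬b ∨ ¬(¬c ∨ c) ∧ b))
= ¬b ∧ (a ∨ ¬c ∨ ¬(¬(b ∧ ¬b) ∨ ¬(¬c ∨ c)))   — distribution
= ¬b ∧ (a ∨ ¬c ∨ b ∧ ¬b ∧ (¬c ∨ c))   — De Morgan
= ¬b ∧ (a ∨ ¬c ∨ b ∧ ¬b)   — complement / identity
= ¬b ∧ (a ∨ ¬c)   — complement / identity

¬b ∧ (a ∨ ¬c)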